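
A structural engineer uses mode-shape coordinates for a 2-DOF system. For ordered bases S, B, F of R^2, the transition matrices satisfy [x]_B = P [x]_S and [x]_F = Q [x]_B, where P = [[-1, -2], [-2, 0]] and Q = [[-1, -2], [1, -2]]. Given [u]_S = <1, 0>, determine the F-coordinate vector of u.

<5, 3>

Composing the changes, [u]_F = Q P [u]_S.
Q P = [[5, 2], [3, -2]]; applying this to <1, 0> gives <5, 3>.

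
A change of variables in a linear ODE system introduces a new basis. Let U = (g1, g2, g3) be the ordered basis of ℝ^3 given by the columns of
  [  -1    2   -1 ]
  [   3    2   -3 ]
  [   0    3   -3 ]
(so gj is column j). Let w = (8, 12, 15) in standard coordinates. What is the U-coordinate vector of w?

(0, 3, -2)

We seek scalars with c_1 g1 + ... + c_3 g3 = w; equivalently solve M c = w where the columns of M are g1, ..., g3.
Row-reducing the augmented matrix [M | w] gives c = (0, 3, -2).
Check: 0·g1 + 3g2 - 2g3 = (8, 12, 15).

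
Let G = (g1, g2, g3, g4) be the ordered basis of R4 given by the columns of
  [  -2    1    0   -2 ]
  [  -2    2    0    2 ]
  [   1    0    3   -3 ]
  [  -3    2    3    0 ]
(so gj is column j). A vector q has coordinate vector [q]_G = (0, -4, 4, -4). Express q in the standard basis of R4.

By definition q = 0·g1 - 4g2 + 4g3 - 4g4.
Summing componentwise gives (4, -16, 24, 4).

(4, -16, 24, 4)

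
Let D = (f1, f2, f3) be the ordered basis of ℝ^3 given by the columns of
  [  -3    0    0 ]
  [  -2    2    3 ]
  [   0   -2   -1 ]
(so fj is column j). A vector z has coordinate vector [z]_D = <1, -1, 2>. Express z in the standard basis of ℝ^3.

The coordinates say z = f1 - f2 + 2f3; adding the scaled basis vectors gives <-3, 2, 0>.

<-3, 2, 0>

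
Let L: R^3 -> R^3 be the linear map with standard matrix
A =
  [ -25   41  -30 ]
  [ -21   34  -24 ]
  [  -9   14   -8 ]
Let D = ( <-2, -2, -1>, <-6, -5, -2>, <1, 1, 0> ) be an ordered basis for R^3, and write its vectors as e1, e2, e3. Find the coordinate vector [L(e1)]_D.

<2, 0, 2>

Compute L(e1) = A e1 = <-2, -2, -2> in standard coordinates.
Then write this in D-coordinates: solve for y in y_1 e1 + ... + y_3 e3 = <-2, -2, -2>.
This gives y = <2, 0, 2>, which is column 1 of [L]_D.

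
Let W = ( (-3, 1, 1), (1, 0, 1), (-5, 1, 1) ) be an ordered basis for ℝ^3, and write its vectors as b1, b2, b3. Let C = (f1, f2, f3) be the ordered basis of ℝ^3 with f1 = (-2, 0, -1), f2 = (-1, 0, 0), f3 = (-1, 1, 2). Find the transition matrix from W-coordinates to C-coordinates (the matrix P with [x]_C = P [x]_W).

[[1, -1, 1], [0, 1, 2], [1, 0, 1]]

Let M have columns bj and N have columns fj. Then for every x, N [x]_C = x = M [x]_W, so P = N^(-1) M.
Since det N = 1, N^(-1) has integer entries; multiplying gives P = [[1, -1, 1], [0, 1, 2], [1, 0, 1]].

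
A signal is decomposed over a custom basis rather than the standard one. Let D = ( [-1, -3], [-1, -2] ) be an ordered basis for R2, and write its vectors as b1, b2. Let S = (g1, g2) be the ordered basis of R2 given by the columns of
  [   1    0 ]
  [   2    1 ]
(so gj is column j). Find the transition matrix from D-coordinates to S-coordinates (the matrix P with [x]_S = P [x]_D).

Column j of P is [bj]_S, since P maps D-coordinates to S-coordinates.
Expressing b1 in S: b1 = -g1 - g2, so column 1 of P is [-1, -1].
Doing the same for each bj gives P = [[-1, -1], [-1, 0]].

[[-1, -1], [-1, 0]]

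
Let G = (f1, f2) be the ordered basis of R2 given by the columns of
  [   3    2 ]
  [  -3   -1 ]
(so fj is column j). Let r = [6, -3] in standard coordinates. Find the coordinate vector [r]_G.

[0, 3]

We seek scalars with c_1 f1 + c_2 f2 = r; equivalently solve M c = r where the columns of M are f1, f2.
System: 3c_1 + 2c_2 = 6, -3c_1 - c_2 = -3; solving gives c_1 = 0, c_2 = 3.
Check: 0·f1 + 3f2 = [6, -3].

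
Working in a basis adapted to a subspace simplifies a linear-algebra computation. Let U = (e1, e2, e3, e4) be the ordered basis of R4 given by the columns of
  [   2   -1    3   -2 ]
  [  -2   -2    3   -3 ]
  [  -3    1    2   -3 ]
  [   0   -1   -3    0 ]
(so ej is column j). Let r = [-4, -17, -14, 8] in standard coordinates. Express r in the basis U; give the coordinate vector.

We seek scalars with c_1 e1 + ... + c_4 e4 = r; equivalently solve M c = r where the columns of M are e1, ..., e4.
Gaussian elimination on [M | r] yields c = (3, 1, -3, 0).
Check: 3e1 + e2 - 3e3 + 0·e4 = [-4, -17, -14, 8].

[3, 1, -3, 0]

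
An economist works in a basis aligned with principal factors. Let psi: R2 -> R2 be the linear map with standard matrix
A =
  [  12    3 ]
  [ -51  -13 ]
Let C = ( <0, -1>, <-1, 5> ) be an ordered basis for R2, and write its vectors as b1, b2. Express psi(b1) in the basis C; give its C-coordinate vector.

<2, 3>

Column 1 of [psi]_C is the C-coordinate vector of psi(b1).
In standard coordinates psi(b1) = A b1 = <-3, 13>.
Converting to C: <-3, 13> = 2b1 + 3b2, so the coordinate vector is <2, 3>.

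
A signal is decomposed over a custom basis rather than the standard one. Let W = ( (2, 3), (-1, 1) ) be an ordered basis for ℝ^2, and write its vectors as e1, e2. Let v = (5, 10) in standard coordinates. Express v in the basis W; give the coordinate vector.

(3, 1)

Write v = c_1 e1 + c_2 e2 and solve for the c_i.
System: 2c_1 - c_2 = 5, 3c_1 + c_2 = 10; solving gives c_1 = 3, c_2 = 1.
Check: 3e1 + e2 = (5, 10).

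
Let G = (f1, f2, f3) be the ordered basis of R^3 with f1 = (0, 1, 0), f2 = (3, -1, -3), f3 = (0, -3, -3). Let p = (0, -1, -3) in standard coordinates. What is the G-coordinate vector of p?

(2, 0, 1)

We seek scalars with c_1 f1 + ... + c_3 f3 = p; equivalently solve M c = p where the columns of M are f1, ..., f3.
Gaussian elimination on [M | p] yields c = (2, 0, 1).
Check: 2f1 + 0·f2 + f3 = (0, -1, -3).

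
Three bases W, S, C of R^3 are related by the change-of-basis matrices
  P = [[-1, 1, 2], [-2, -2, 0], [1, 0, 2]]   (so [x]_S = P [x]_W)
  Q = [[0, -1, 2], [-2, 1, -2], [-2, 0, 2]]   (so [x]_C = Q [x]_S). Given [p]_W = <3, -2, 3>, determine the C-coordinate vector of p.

First [p]_S = P [p]_W = <1, -2, 9>.
Then [p]_C = Q [p]_S = <20, -22, 16>.

<20, -22, 16>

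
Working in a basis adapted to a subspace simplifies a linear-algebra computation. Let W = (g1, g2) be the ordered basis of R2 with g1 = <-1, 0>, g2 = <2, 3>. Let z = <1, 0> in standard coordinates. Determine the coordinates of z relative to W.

<-1, 0>

We seek scalars with c_1 g1 + c_2 g2 = z; equivalently solve M c = z where the columns of M are g1, g2.
System: -c_1 + 2c_2 = 1, 0c_1 + 3c_2 = 0; solving gives c_1 = -1, c_2 = 0.
Check: -g1 + 0·g2 = <1, 0>.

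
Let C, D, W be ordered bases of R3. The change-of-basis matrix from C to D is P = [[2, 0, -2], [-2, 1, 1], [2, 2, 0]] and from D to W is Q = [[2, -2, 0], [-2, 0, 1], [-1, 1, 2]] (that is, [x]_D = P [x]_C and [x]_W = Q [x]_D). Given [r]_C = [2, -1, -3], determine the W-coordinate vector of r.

Apply P to get D-coordinates [10, -8, 2], then Q to get W-coordinates.
The result is [r]_W = [36, -18, -14].

[36, -18, -14]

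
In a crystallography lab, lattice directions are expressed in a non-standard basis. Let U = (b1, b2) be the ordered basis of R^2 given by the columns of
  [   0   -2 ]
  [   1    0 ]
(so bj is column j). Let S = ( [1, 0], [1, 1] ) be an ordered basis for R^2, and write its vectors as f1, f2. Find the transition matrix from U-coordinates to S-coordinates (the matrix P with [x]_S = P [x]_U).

Take x = bj: its U-coordinates are the j-th standard unit vector, so P e_j — column j of P — equals [bj]_S.
b1 = -f1 + f2, giving column 1 = [-1, 1]; repeating for each j gives P = [[-1, -2], [1, 0]].

[[-1, -2], [1, 0]]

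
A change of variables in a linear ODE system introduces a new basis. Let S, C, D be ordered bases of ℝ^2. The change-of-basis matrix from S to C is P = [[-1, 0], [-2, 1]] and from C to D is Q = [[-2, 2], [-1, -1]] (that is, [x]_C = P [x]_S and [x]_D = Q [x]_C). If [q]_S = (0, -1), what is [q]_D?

(-2, 1)

Composing the changes, [q]_D = Q P [q]_S.
Q P = [[-2, 2], [3, -1]]; applying this to (0, -1) gives (-2, 1).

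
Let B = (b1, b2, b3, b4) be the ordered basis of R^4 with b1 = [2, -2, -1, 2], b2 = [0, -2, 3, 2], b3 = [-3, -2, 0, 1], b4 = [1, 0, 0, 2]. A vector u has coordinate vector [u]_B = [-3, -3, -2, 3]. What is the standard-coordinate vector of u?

[3, 16, -6, -8]

The coordinates say u = -3b1 - 3b2 - 2b3 + 3b4; adding the scaled basis vectors gives [3, 16, -6, -8].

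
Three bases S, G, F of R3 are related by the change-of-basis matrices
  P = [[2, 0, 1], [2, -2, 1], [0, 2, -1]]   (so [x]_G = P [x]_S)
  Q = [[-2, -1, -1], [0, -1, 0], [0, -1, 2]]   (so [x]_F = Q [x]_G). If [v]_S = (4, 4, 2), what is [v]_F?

Apply P to get G-coordinates (10, 2, 6), then Q to get F-coordinates.
The result is [v]_F = (-28, -2, 10).

(-28, -2, 10)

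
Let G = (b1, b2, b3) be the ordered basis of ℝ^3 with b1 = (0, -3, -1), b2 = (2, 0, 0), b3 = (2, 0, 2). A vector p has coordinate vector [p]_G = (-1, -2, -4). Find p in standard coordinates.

p = M [p]_G, where M has columns b1, ..., b3.
Carrying out the matrix-vector product, p = (-12, 3, -7).

(-12, 3, -7)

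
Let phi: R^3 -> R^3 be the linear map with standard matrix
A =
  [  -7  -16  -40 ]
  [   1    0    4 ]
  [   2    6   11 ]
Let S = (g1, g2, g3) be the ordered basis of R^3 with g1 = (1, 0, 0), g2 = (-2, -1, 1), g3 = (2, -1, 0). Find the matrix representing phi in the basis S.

[[3, -2, -2], [2, 1, -2], [-3, -3, 0]]

Let P have columns g1, ..., g3. Then [phi]_S = P^(-1) A P.
Here det P = 1, so P^(-1) is integer; computing A P first and then P^(-1)(A P) gives [[3, -2, -2], [2, 1, -2], [-3, -3, 0]].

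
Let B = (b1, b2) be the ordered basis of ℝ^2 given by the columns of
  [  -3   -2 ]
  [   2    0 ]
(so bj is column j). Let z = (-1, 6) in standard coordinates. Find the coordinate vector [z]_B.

We seek scalars with c_1 b1 + c_2 b2 = z; equivalently solve M c = z where the columns of M are b1, b2.
System: -3c_1 - 2c_2 = -1, 2c_1 + 0c_2 = 6; solving gives c_1 = 3, c_2 = -4.
Check: 3b1 - 4b2 = (-1, 6).

(3, -4)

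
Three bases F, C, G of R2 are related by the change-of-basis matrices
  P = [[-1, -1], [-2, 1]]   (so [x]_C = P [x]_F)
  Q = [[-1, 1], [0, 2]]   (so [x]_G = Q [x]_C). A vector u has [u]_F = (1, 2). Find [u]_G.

(3, 0)

First [u]_C = P [u]_F = (-3, 0).
Then [u]_G = Q [u]_C = (3, 0).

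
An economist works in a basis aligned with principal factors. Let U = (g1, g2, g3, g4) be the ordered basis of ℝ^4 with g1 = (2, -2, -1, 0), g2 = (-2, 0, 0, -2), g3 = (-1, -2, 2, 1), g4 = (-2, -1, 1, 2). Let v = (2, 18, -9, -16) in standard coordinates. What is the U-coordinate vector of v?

We seek scalars with c_1 g1 + ... + c_4 g4 = v; equivalently solve M c = v where the columns of M are g1, ..., g4.
Row-reducing the augmented matrix [M | v] gives c = (-3, 2, -4, -4).
Check: -3g1 + 2g2 - 4g3 - 4g4 = (2, 18, -9, -16).

(-3, 2, -4, -4)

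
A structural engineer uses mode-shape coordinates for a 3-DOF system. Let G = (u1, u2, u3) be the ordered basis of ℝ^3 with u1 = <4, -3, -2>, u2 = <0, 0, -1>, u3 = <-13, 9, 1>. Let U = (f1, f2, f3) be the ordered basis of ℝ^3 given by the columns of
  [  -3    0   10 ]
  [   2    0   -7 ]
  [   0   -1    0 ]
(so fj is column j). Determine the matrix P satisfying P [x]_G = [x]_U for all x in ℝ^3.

[[2, 0, 1], [2, 1, -1], [1, 0, -1]]

Column j of P is [uj]_U, since P maps G-coordinates to U-coordinates.
Expressing u1 in U: u1 = 2f1 + 2f2 + f3, so column 1 of P is <2, 2, 1>.
Doing the same for each uj gives P = [[2, 0, 1], [2, 1, -1], [1, 0, -1]].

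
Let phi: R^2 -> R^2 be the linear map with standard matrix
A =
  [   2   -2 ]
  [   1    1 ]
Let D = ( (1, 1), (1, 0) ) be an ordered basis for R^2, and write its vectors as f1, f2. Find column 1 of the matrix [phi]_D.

Column 1 of [phi]_D is the D-coordinate vector of phi(f1).
In standard coordinates phi(f1) = A f1 = (0, 2).
Converting to D: (0, 2) = 2f1 - 2f2, so the coordinate vector is (2, -2).

(2, -2)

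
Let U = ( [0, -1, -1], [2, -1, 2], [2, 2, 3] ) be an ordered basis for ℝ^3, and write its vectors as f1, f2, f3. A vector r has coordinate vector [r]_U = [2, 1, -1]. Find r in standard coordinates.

[0, -5, -3]

r = M [r]_U, where M has columns f1, ..., f3.
Carrying out the matrix-vector product, r = [0, -5, -3].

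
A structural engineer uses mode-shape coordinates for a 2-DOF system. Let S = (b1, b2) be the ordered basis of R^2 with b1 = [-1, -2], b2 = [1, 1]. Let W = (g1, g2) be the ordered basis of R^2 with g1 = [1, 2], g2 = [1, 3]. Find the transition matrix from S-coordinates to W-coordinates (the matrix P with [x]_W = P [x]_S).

[[-1, 2], [0, -1]]

Let M have columns bj and N have columns gj. Then for every x, N [x]_W = x = M [x]_S, so P = N^(-1) M.
Since det N = 1, N^(-1) has integer entries; multiplying gives P = [[-1, 2], [0, -1]].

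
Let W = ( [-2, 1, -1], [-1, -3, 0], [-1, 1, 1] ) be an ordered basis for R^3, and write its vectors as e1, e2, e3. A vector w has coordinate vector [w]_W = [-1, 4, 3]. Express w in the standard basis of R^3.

[-5, -10, 4]

w = M [w]_W, where M has columns e1, ..., e3.
Carrying out the matrix-vector product, w = [-5, -10, 4].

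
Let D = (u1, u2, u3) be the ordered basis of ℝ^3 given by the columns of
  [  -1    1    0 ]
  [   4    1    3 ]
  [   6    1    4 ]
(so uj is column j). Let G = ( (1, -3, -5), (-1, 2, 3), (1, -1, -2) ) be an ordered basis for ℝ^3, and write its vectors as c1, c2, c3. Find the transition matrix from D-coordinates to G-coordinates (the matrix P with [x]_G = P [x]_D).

Column j of P is [uj]_G, since P maps D-coordinates to G-coordinates.
Expressing u1 in G: u1 = -c1 + c2 + c3, so column 1 of P is (-1, 1, 1).
Doing the same for each uj gives P = [[-1, -1, -1], [1, 0, 1], [1, 2, 2]].

[[-1, -1, -1], [1, 0, 1], [1, 2, 2]]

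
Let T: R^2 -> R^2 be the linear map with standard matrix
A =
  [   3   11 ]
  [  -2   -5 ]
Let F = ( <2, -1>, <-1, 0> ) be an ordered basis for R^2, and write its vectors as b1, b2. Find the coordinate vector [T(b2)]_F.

Column 2 of [T]_F is the F-coordinate vector of T(b2).
In standard coordinates T(b2) = A b2 = <-3, 2>.
Converting to F: <-3, 2> = -2b1 - b2, so the coordinate vector is <-2, -1>.

<-2, -1>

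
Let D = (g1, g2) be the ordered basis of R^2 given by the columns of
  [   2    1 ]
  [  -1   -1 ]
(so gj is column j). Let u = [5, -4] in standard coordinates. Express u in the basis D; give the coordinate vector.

We seek scalars with c_1 g1 + c_2 g2 = u; equivalently solve M c = u where the columns of M are g1, g2.
System: 2c_1 + c_2 = 5, -c_1 - c_2 = -4; solving gives c_1 = 1, c_2 = 3.
Check: g1 + 3g2 = [5, -4].

[1, 3]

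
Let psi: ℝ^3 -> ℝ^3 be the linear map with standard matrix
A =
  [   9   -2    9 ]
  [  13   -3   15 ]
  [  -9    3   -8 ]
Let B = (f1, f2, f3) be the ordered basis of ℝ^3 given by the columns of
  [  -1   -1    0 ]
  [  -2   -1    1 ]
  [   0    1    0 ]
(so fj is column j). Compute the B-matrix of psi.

[[2, 0, -1], [3, -2, 3], [0, 3, -2]]

Let P have columns f1, ..., f3. Then [psi]_B = P^(-1) A P.
Here det P = 1, so P^(-1) is integer; computing A P first and then P^(-1)(A P) gives [[2, 0, -1], [3, -2, 3], [0, 3, -2]].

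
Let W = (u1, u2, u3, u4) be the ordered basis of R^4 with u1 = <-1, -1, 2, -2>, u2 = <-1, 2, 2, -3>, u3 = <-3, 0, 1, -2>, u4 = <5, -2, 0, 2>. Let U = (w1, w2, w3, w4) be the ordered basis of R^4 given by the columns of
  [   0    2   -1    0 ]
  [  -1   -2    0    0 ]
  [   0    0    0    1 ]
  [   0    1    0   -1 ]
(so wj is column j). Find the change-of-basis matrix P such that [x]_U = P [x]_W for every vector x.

Take x = uj: its W-coordinates are the j-th standard unit vector, so P e_j — column j of P — equals [uj]_U.
u1 = w1 + 0·w2 + w3 + 2w4, giving column 1 = <1, 0, 1, 2>; repeating for each j gives P = [[1, 0, 2, -2], [0, -1, -1, 2], [1, -1, 1, -1], [2, 2, 1, 0]].

[[1, 0, 2, -2], [0, -1, -1, 2], [1, -1, 1, -1], [2, 2, 1, 0]]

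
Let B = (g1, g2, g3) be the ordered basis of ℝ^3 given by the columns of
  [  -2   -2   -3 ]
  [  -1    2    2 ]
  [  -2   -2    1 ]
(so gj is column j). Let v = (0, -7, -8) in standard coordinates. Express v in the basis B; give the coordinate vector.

(3, 0, -2)

We seek scalars with c_1 g1 + ... + c_3 g3 = v; equivalently solve M c = v where the columns of M are g1, ..., g3.
Gaussian elimination on [M | v] yields c = (3, 0, -2).
Check: 3g1 + 0·g2 - 2g3 = (0, -7, -8).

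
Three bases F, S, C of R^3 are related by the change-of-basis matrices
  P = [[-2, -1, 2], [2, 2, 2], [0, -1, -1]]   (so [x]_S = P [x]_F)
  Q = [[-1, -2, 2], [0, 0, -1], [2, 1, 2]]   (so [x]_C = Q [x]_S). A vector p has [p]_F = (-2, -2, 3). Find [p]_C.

Apply P to get S-coordinates (12, -2, -1), then Q to get C-coordinates.
The result is [p]_C = (-10, 1, 20).

(-10, 1, 20)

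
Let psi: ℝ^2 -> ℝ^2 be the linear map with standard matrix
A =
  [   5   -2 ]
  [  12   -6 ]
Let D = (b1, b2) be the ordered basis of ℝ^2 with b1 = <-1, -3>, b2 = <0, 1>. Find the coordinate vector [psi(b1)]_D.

<-1, 3>

Compute psi(b1) = A b1 = <1, 6> in standard coordinates.
Then write this in D-coordinates: solve for y in y_1 b1 + y_2 b2 = <1, 6>.
This gives y = <-1, 3>, which is column 1 of [psi]_D.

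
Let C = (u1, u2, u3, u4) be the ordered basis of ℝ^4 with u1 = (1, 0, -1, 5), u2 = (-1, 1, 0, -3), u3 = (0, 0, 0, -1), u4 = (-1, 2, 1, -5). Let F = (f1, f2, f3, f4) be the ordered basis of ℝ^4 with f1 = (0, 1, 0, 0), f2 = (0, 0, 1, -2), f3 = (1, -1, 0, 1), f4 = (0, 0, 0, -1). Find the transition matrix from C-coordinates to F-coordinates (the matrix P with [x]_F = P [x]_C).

[[1, 0, 0, 1], [-1, 0, 0, 1], [1, -1, 0, -1], [-2, 2, 1, 2]]

Take x = uj: its C-coordinates are the j-th standard unit vector, so P e_j — column j of P — equals [uj]_F.
u1 = f1 - f2 + f3 - 2f4, giving column 1 = (1, -1, 1, -2); repeating for each j gives P = [[1, 0, 0, 1], [-1, 0, 0, 1], [1, -1, 0, -1], [-2, 2, 1, 2]].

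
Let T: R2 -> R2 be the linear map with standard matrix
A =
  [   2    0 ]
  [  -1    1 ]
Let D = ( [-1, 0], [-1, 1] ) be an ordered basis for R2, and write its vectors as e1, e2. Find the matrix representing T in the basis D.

The j-th column of [T]_D is [T(ej)]_D.
T(e1) = A e1 = [-2, 1] = e1 + e2, so column 1 is [1, 1].
Repeating for e2 and assembling the columns gives [[1, 0], [1, 2]].

[[1, 0], [1, 2]]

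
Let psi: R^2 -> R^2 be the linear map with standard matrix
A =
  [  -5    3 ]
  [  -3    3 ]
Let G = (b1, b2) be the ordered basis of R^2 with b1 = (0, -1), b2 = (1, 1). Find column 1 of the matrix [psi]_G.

(0, -3)

Compute psi(b1) = A b1 = (-3, -3) in standard coordinates.
Then write this in G-coordinates: solve for y in y_1 b1 + y_2 b2 = (-3, -3).
This gives y = (0, -3), which is column 1 of [psi]_G.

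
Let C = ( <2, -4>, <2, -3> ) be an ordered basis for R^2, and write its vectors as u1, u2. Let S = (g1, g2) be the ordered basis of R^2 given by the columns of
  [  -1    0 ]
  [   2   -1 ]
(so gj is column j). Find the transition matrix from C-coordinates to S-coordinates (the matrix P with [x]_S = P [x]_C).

Column j of P is [uj]_S, since P maps C-coordinates to S-coordinates.
Expressing u1 in S: u1 = -2g1 + 0·g2, so column 1 of P is <-2, 0>.
Doing the same for each uj gives P = [[-2, -2], [0, -1]].

[[-2, -2], [0, -1]]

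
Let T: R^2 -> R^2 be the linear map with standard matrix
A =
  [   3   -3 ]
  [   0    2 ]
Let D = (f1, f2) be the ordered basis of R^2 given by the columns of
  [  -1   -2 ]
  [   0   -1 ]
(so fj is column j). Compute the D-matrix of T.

[[3, -1], [0, 2]]

Let P have columns f1, f2. Then [T]_D = P^(-1) A P.
Here det P = 1, so P^(-1) is integer; computing A P first and then P^(-1)(A P) gives [[3, -1], [0, 2]].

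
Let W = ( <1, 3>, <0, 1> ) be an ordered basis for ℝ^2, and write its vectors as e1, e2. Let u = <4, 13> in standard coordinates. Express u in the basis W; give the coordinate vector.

<4, 1>

We seek scalars with c_1 e1 + c_2 e2 = u; equivalently solve M c = u where the columns of M are e1, e2.
System: c_1 + 0c_2 = 4, 3c_1 + c_2 = 13; solving gives c_1 = 4, c_2 = 1.
Check: 4e1 + e2 = <4, 13>.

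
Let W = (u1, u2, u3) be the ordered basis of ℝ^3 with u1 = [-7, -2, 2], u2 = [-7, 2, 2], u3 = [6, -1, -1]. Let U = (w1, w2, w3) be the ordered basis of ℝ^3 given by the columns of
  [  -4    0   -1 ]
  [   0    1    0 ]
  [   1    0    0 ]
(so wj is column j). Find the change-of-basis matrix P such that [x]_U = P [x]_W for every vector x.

Take x = uj: its W-coordinates are the j-th standard unit vector, so P e_j — column j of P — equals [uj]_U.
u1 = 2w1 - 2w2 - w3, giving column 1 = [2, -2, -1]; repeating for each j gives P = [[2, 2, -1], [-2, 2, -1], [-1, -1, -2]].

[[2, 2, -1], [-2, 2, -1], [-1, -1, -2]]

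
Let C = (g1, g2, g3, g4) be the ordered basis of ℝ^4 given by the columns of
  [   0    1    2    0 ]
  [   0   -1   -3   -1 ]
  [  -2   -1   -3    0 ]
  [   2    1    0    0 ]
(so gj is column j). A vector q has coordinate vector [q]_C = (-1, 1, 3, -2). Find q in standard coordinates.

q = M [q]_C, where M has columns g1, ..., g4.
Carrying out the matrix-vector product, q = (7, -8, -8, -1).

(7, -8, -8, -1)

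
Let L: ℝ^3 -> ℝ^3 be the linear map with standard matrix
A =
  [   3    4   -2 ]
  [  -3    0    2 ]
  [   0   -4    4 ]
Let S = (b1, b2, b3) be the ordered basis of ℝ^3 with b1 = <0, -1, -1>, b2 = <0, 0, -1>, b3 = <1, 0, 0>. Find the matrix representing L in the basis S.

[[2, 2, 3], [-2, 2, -3], [-2, 2, 3]]

The j-th column of [L]_S is [L(bj)]_S.
L(b1) = A b1 = <-2, -2, 0> = 2b1 - 2b2 - 2b3, so column 1 is <2, -2, -2>.
Repeating for b2, b3 and assembling the columns gives [[2, 2, 3], [-2, 2, -3], [-2, 2, 3]].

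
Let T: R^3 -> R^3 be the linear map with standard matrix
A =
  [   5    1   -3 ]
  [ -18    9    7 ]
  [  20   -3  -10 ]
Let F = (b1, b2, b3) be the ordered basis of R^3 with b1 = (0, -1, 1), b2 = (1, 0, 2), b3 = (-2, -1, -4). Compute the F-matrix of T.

The j-th column of [T]_F is [T(bj)]_F.
T(b1) = A b1 = (-4, -2, -7) = b1 - 2b2 + b3, so column 1 is (1, -2, 1).
Repeating for b2, b3 and assembling the columns gives [[1, 2, 1], [-2, 3, 1], [1, 2, 0]].

[[1, 2, 1], [-2, 3, 1], [1, 2, 0]]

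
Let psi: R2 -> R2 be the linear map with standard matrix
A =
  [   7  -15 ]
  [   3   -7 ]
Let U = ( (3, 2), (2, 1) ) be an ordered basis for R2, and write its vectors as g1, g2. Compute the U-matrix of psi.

Let P have columns g1, g2. Then [psi]_U = P^(-1) A P.
Here det P = -1, so P^(-1) is integer; computing A P first and then P^(-1)(A P) gives [[-1, -1], [-3, 1]].

[[-1, -1], [-3, 1]]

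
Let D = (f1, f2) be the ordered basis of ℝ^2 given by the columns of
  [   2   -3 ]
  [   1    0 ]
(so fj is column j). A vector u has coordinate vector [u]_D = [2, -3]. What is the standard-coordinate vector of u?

[13, 2]

The coordinates say u = 2f1 - 3f2; adding the scaled basis vectors gives [13, 2].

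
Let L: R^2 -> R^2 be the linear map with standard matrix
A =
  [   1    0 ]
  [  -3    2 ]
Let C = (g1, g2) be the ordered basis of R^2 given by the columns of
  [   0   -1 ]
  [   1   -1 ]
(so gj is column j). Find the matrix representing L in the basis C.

[[2, 2], [0, 1]]

With P the matrix whose columns are g1, g2, [L]_C = P^(-1) A P.
Column by column: L(g1) = A g1 = [0, 2]; its C-coordinates [2, 0] give column 1.
Continuing for each basis vector yields [L]_C = [[2, 2], [0, 1]].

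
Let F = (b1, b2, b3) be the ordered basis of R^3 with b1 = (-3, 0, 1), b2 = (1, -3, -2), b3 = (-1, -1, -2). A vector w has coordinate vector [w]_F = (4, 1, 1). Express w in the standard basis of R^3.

(-12, -4, 0)

By definition w = 4b1 + b2 + b3.
Summing componentwise gives (-12, -4, 0).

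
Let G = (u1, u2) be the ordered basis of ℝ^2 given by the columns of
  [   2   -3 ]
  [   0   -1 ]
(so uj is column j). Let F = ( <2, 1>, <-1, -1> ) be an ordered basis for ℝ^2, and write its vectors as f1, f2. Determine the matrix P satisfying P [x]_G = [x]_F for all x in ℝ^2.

Column j of P is [uj]_F, since P maps G-coordinates to F-coordinates.
Expressing u1 in F: u1 = 2f1 + 2f2, so column 1 of P is <2, 2>.
Doing the same for each uj gives P = [[2, -2], [2, -1]].

[[2, -2], [2, -1]]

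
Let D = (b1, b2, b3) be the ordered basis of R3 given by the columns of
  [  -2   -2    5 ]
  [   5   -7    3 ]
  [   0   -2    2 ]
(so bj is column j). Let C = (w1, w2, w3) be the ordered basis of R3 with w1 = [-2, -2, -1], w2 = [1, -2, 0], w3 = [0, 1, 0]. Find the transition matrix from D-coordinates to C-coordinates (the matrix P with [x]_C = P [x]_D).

Column j of P is [bj]_C, since P maps D-coordinates to C-coordinates.
Expressing b1 in C: b1 = 0·w1 - 2w2 + w3, so column 1 of P is [0, -2, 1].
Doing the same for each bj gives P = [[0, 2, -2], [-2, 2, 1], [1, 1, 1]].

[[0, 2, -2], [-2, 2, 1], [1, 1, 1]]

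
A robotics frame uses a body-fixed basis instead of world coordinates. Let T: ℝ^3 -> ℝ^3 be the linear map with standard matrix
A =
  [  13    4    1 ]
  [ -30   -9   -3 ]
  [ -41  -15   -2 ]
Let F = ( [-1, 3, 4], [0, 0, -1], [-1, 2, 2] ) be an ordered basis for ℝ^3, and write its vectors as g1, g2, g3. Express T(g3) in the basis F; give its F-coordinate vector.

[0, -1, 3]

Compute T(g3) = A g3 = [-3, 6, 7] in standard coordinates.
Then write this in F-coordinates: solve for y in y_1 g1 + ... + y_3 g3 = [-3, 6, 7].
This gives y = [0, -1, 3], which is column 3 of [T]_F.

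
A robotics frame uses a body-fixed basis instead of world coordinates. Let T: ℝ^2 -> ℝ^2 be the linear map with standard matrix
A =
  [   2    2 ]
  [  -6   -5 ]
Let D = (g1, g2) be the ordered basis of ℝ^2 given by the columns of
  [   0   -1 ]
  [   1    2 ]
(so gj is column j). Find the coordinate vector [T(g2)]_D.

Compute T(g2) = A g2 = [2, -4] in standard coordinates.
Then write this in D-coordinates: solve for y in y_1 g1 + y_2 g2 = [2, -4].
This gives y = [0, -2], which is column 2 of [T]_D.

[0, -2]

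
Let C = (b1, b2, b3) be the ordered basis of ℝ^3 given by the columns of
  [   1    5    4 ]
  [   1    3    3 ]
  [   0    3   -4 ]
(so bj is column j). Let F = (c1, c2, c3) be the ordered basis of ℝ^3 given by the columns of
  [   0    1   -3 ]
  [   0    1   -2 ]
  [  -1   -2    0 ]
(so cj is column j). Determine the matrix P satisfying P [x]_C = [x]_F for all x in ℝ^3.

Take x = bj: its C-coordinates are the j-th standard unit vector, so P e_j — column j of P — equals [bj]_F.
b1 = -2c1 + c2 + 0·c3, giving column 1 = [-2, 1, 0]; repeating for each j gives P = [[-2, -1, 2], [1, -1, 1], [0, -2, -1]].

[[-2, -1, 2], [1, -1, 1], [0, -2, -1]]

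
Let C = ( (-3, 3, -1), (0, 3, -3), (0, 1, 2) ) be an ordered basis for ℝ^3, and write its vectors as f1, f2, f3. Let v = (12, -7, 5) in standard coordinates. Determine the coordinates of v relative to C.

[v]_C is the unique c with M c = v, where M has columns f1, ..., f3.
Solving this 3x3 system gives c = (-4, 1, 2).
Check: -4f1 + f2 + 2f3 = (12, -7, 5).

(-4, 1, 2)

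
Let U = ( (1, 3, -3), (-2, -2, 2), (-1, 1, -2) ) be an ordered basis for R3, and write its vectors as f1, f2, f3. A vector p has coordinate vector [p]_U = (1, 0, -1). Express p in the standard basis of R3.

The coordinates say p = f1 + 0·f2 - f3; adding the scaled basis vectors gives (2, 2, -1).

(2, 2, -1)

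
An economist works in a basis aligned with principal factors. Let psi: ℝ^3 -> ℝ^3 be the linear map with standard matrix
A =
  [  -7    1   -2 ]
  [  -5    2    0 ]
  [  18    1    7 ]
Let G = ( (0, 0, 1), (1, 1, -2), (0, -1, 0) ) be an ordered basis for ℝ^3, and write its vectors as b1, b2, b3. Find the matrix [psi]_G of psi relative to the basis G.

[[3, 1, -3], [-2, -2, -1], [-2, 1, 1]]

With P the matrix whose columns are b1, ..., b3, [psi]_G = P^(-1) A P.
Column by column: psi(b1) = A b1 = (-2, 0, 7); its G-coordinates (3, -2, -2) give column 1.
Continuing for each basis vector yields [psi]_G = [[3, 1, -3], [-2, -2, -1], [-2, 1, 1]].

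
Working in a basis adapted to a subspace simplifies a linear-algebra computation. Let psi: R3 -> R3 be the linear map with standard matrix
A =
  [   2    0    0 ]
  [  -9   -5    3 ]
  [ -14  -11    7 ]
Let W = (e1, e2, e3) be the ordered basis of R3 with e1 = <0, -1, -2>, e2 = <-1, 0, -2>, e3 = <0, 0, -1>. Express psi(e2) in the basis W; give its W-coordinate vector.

Column 2 of [psi]_W is the W-coordinate vector of psi(e2).
In standard coordinates psi(e2) = A e2 = <-2, 3, 0>.
Converting to W: <-2, 3, 0> = -3e1 + 2e2 + 2e3, so the coordinate vector is <-3, 2, 2>.

<-3, 2, 2>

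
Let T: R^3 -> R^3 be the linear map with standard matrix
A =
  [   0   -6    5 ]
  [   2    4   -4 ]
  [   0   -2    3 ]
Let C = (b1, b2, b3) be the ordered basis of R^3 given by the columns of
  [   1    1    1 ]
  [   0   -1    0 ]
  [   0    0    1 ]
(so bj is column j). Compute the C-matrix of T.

[[2, 2, 0], [-2, 2, 2], [0, 2, 3]]

Let P have columns b1, ..., b3. Then [T]_C = P^(-1) A P.
Here det P = -1, so P^(-1) is integer; computing A P first and then P^(-1)(A P) gives [[2, 2, 0], [-2, 2, 2], [0, 2, 3]].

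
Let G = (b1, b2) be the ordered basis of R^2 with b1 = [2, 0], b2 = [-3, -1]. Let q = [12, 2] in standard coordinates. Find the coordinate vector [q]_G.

Write q = c_1 b1 + c_2 b2 and solve for the c_i.
System: 2c_1 - 3c_2 = 12, 0c_1 - c_2 = 2; solving gives c_1 = 3, c_2 = -2.
Check: 3b1 - 2b2 = [12, 2].

[3, -2]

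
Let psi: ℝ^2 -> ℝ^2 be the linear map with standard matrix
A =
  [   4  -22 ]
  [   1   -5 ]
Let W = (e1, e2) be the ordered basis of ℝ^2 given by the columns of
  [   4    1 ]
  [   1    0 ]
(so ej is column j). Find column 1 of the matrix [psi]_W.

[-1, -2]

Column 1 of [psi]_W is the W-coordinate vector of psi(e1).
In standard coordinates psi(e1) = A e1 = [-6, -1].
Converting to W: [-6, -1] = -e1 - 2e2, so the coordinate vector is [-1, -2].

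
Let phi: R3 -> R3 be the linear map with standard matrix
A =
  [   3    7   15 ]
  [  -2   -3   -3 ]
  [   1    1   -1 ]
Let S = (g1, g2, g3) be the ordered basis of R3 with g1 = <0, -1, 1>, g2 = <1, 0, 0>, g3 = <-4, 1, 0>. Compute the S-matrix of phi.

Let P have columns g1, ..., g3. Then [phi]_S = P^(-1) A P.
Here det P = 1, so P^(-1) is integer; computing A P first and then P^(-1)(A P) gives [[-2, 1, -3], [0, -1, 3], [-2, -1, 2]].

[[-2, 1, -3], [0, -1, 3], [-2, -1, 2]]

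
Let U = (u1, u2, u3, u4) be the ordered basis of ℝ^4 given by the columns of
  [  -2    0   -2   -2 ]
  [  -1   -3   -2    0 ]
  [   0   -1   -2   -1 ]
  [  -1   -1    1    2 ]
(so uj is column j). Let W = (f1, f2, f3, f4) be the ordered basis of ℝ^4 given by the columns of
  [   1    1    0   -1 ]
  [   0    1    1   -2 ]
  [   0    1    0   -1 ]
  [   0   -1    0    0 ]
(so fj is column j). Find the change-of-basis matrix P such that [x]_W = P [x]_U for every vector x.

Take x = uj: its U-coordinates are the j-th standard unit vector, so P e_j — column j of P — equals [uj]_W.
u1 = -2f1 + f2 + 0·f3 + f4, giving column 1 = (-2, 1, 0, 1); repeating for each j gives P = [[-2, 1, 0, -1], [1, 1, -1, -2], [0, 0, 1, 0], [1, 2, 1, -1]].

[[-2, 1, 0, -1], [1, 1, -1, -2], [0, 0, 1, 0], [1, 2, 1, -1]]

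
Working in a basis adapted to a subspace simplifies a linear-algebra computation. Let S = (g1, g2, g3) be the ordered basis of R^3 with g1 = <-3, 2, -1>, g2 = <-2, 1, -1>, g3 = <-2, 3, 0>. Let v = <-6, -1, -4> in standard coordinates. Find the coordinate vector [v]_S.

<4, 0, -3>

[v]_S is the unique c with M c = v, where M has columns g1, ..., g3.
Gaussian elimination on [M | v] yields c = (4, 0, -3).
Check: 4g1 + 0·g2 - 3g3 = <-6, -1, -4>.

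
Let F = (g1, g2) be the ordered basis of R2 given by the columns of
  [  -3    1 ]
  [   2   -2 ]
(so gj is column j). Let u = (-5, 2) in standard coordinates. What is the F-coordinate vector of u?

(2, 1)

We seek scalars with c_1 g1 + c_2 g2 = u; equivalently solve M c = u where the columns of M are g1, g2.
System: -3c_1 + c_2 = -5, 2c_1 - 2c_2 = 2; solving gives c_1 = 2, c_2 = 1.
Check: 2g1 + g2 = (-5, 2).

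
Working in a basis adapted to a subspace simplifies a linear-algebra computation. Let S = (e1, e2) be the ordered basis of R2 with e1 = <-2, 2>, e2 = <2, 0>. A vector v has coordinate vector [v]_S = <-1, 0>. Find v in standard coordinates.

v = M [v]_S, where M has columns e1, e2.
Carrying out the matrix-vector product, v = <2, -2>.

<2, -2>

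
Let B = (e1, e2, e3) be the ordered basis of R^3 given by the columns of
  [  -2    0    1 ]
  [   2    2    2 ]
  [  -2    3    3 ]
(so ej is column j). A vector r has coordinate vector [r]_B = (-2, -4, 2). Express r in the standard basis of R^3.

By definition r = -2e1 - 4e2 + 2e3.
Summing componentwise gives (6, -8, -2).

(6, -8, -2)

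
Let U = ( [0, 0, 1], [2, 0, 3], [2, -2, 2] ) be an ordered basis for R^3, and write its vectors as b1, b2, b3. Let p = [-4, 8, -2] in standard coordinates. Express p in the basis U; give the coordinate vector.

[0, 2, -4]

[p]_U is the unique c with M c = p, where M has columns b1, ..., b3.
Row-reducing the augmented matrix [M | p] gives c = (0, 2, -4).
Check: 0·b1 + 2b2 - 4b3 = [-4, 8, -2].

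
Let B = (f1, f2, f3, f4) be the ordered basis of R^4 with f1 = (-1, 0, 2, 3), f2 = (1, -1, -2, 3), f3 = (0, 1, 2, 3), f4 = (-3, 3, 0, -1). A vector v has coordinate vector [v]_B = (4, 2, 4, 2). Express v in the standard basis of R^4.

The coordinates say v = 4f1 + 2f2 + 4f3 + 2f4; adding the scaled basis vectors gives (-8, 8, 12, 28).

(-8, 8, 12, 28)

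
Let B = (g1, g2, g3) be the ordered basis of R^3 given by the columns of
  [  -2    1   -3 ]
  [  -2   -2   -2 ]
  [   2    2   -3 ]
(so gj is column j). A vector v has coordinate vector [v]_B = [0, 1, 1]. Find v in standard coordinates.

By definition v = 0·g1 + g2 + g3.
Summing componentwise gives [-2, -4, -1].

[-2, -4, -1]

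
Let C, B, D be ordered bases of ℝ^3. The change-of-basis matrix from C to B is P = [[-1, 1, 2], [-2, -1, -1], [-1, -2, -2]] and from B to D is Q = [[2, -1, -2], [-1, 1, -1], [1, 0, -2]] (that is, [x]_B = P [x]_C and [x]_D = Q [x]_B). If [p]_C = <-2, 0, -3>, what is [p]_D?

Composing the changes, [p]_D = Q P [p]_C.
Q P = [[2, 7, 9], [0, 0, -1], [1, 5, 6]]; applying this to <-2, 0, -3> gives <-31, 3, -20>.

<-31, 3, -20>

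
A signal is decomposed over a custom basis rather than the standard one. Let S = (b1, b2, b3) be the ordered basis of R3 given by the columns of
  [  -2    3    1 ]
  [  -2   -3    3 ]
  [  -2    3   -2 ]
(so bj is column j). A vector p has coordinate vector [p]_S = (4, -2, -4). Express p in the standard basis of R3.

(-18, -14, -6)

The coordinates say p = 4b1 - 2b2 - 4b3; adding the scaled basis vectors gives (-18, -14, -6).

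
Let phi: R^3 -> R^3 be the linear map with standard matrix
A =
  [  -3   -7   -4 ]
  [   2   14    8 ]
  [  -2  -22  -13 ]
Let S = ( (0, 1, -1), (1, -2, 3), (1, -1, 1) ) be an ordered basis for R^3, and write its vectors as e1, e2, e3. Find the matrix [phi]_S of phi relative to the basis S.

Let P have columns e1, ..., e3. Then [phi]_S = P^(-1) A P.
Here det P = 1, so P^(-1) is integer; computing A P first and then P^(-1)(A P) gives [[0, -2, -1], [-3, 1, 3], [0, -2, -3]].

[[0, -2, -1], [-3, 1, 3], [0, -2, -3]]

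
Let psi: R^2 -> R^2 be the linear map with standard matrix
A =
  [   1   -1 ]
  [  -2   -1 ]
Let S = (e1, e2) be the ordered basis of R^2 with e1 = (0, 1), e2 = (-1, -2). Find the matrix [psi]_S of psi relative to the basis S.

[[1, 2], [1, -1]]

Let P have columns e1, e2. Then [psi]_S = P^(-1) A P.
Here det P = 1, so P^(-1) is integer; computing A P first and then P^(-1)(A P) gives [[1, 2], [1, -1]].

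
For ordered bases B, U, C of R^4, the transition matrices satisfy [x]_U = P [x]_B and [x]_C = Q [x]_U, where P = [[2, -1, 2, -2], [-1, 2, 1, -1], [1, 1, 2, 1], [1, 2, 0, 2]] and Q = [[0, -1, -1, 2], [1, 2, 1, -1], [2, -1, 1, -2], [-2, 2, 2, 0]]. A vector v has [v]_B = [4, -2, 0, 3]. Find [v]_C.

Apply P to get U-coordinates [4, -11, 5, 6], then Q to get C-coordinates.
The result is [v]_C = [18, -19, 12, -20].

[18, -19, 12, -20]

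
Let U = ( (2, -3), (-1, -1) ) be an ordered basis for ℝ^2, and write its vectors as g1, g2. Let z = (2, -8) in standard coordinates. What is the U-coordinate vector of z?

We seek scalars with c_1 g1 + c_2 g2 = z; equivalently solve M c = z where the columns of M are g1, g2.
System: 2c_1 - c_2 = 2, -3c_1 - c_2 = -8; solving gives c_1 = 2, c_2 = 2.
Check: 2g1 + 2g2 = (2, -8).

(2, 2)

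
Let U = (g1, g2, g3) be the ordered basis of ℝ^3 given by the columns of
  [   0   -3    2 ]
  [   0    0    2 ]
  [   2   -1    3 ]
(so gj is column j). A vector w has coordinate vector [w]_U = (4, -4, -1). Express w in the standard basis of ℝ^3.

w = M [w]_U, where M has columns g1, ..., g3.
Carrying out the matrix-vector product, w = (10, -2, 9).

(10, -2, 9)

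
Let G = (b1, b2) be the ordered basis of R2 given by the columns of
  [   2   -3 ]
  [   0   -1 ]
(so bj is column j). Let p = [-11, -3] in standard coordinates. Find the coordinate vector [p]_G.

[-1, 3]

We seek scalars with c_1 b1 + c_2 b2 = p; equivalently solve M c = p where the columns of M are b1, b2.
System: 2c_1 - 3c_2 = -11, 0c_1 - c_2 = -3; solving gives c_1 = -1, c_2 = 3.
Check: -b1 + 3b2 = [-11, -3].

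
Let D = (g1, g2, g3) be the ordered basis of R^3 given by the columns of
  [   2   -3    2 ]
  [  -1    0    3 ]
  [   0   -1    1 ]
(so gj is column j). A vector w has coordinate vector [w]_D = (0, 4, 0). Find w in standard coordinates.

(-12, 0, -4)

The coordinates say w = 0·g1 + 4g2 + 0·g3; adding the scaled basis vectors gives (-12, 0, -4).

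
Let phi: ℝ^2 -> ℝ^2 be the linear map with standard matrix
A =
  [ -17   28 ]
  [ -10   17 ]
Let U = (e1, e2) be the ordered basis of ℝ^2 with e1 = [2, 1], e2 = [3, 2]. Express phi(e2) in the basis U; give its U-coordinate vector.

[-2, 3]

Column 2 of [phi]_U is the U-coordinate vector of phi(e2).
In standard coordinates phi(e2) = A e2 = [5, 4].
Converting to U: [5, 4] = -2e1 + 3e2, so the coordinate vector is [-2, 3].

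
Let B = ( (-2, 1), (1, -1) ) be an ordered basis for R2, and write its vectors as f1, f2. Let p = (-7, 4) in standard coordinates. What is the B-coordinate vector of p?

(3, -1)

[p]_B is the unique c with M c = p, where M has columns f1, f2.
System: -2c_1 + c_2 = -7, c_1 - c_2 = 4; solving gives c_1 = 3, c_2 = -1.
Check: 3f1 - f2 = (-7, 4).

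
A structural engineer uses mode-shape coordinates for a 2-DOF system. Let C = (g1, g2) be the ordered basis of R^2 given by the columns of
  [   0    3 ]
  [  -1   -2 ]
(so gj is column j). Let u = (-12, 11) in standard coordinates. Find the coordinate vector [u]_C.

(-3, -4)

We seek scalars with c_1 g1 + c_2 g2 = u; equivalently solve M c = u where the columns of M are g1, g2.
System: 0c_1 + 3c_2 = -12, -c_1 - 2c_2 = 11; solving gives c_1 = -3, c_2 = -4.
Check: -3g1 - 4g2 = (-12, 11).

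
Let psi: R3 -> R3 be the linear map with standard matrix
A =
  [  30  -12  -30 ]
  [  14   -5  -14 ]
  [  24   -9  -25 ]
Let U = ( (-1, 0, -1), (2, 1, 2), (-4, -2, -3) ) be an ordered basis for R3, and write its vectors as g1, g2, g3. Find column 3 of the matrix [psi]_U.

(-2, 2, 3)

Column 3 of [psi]_U is the U-coordinate vector of psi(g3).
In standard coordinates psi(g3) = A g3 = (-6, -4, -3).
Converting to U: (-6, -4, -3) = -2g1 + 2g2 + 3g3, so the coordinate vector is (-2, 2, 3).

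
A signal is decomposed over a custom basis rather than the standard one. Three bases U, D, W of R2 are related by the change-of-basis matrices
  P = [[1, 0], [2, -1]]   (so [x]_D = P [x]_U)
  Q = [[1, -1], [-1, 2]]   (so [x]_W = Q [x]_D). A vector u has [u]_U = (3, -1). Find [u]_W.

Composing the changes, [u]_W = Q P [u]_U.
Q P = [[-1, 1], [3, -2]]; applying this to (3, -1) gives (-4, 11).

(-4, 11)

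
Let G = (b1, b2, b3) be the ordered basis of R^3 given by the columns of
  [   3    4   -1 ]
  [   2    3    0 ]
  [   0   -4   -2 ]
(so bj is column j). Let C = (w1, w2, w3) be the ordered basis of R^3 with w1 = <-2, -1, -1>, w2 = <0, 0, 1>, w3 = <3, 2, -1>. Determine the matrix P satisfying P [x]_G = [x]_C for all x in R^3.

Take x = bj: its G-coordinates are the j-th standard unit vector, so P e_j — column j of P — equals [bj]_C.
b1 = 0·w1 + w2 + w3, giving column 1 = <0, 1, 1>; repeating for each j gives P = [[0, 1, 2], [1, -1, 1], [1, 2, 1]].

[[0, 1, 2], [1, -1, 1], [1, 2, 1]]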